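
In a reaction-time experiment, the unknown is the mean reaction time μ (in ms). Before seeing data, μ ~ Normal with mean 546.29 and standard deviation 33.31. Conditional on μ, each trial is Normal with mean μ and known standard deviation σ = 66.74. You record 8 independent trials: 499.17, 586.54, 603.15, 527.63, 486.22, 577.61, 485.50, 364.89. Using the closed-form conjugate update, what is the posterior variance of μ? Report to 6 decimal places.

For Normal data with known variance σ², a Normal(μ₀, σ₀²) prior on μ is conjugate. Posterior precision = 1/σ₀² + n/σ²; posterior mean is the precision-weighted average of μ₀ and x̄.
σ₀² = 33.31² = 1109.5561, σ² = 66.74² = 4454.2276; σ² + n·σ₀² = 4454.2276 + 8·1109.5561 = 13330.6764.
Posterior precision = 1/σ₀² + n/σ² = 1/1109.5561 + 8/4454.2276 = (σ² + n·σ₀²)/(σ₀²σ²) = 13330.6764/(1109.5561·4454.2276); posterior variance σₙ² = σ₀²σ²/(σ² + n·σ₀²) = 1109.5561·4454.2276/13330.6764 = 370.740033.

370.740033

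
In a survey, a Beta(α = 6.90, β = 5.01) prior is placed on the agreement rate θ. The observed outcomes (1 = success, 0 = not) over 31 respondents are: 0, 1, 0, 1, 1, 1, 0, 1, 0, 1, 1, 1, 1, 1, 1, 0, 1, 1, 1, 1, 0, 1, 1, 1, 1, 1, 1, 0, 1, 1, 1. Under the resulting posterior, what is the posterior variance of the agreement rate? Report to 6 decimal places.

0.004590

The Beta prior is conjugate to a Binomial/Bernoulli likelihood; the update adds successes to α and failures to β.
Posterior: Beta(α+k, β+n−k) = Beta(6.90+24, 5.01+7) = Beta(30.90, 12.01).
Var = αβ/((α+β)²(α+β+1)) = 30.90·12.01/(42.91²·43.91) = 0.004590.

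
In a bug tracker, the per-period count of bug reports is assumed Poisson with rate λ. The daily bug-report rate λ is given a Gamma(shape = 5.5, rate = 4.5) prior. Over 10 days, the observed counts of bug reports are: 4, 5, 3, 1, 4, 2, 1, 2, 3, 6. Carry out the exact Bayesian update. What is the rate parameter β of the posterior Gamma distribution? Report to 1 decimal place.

With a Gamma(shape α, rate β) prior, the Poisson likelihood is conjugate: the posterior is Gamma(α + ΣXᵢ, β + n).
Sum of counts S = 31 over n = 10 days.
Posterior: Gamma(α+S, β+n) = Gamma(5.5+31, 4.5+10) = Gamma(36.5, 14.5).
Posterior β = 14.5.

14.5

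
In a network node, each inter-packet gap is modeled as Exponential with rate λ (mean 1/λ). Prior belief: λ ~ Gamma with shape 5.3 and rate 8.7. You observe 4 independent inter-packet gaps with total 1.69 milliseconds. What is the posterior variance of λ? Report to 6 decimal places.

With a Gamma(shape α, rate β) prior on the exponential rate λ, the posterior after n observations with total T = Σxᵢ is Gamma(α+n, β+T).
Posterior: Gamma(5.3+4, 8.7+1.69) = Gamma(9.3, 10.39).
Var = α/β² = 0.086149.

0.086149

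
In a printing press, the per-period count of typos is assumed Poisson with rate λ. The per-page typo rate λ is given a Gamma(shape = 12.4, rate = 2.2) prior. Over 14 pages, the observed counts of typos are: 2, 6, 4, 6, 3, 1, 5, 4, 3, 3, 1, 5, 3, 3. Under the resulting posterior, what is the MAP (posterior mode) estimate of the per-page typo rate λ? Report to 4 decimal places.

With a Gamma(shape α, rate β) prior, the Poisson likelihood is conjugate: the posterior is Gamma(α + ΣXᵢ, β + n).
Sum of counts S = 49 over n = 14 pages.
Posterior: Gamma(α+S, β+n) = Gamma(12.4+49, 2.2+14) = Gamma(61.4, 16.2).
Mode of Gamma(α,β) for α≥1 is (α−1)/β = 60.4/16.2 = 3.7284.

3.7284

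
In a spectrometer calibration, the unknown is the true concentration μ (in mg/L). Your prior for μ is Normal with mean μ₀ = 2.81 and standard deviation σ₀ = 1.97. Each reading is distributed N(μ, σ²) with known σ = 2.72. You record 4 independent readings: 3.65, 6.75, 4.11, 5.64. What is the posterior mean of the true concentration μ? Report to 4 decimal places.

4.3185

For Normal data with known variance σ², a Normal(μ₀, σ₀²) prior on μ is conjugate. Posterior precision = 1/σ₀² + n/σ²; posterior mean is the precision-weighted average of μ₀ and x̄.
Σxᵢ = 3.65 + 6.75 + 4.11 + 5.64 = 20.15, so n·x̄ = 20.15.
σ₀² = 1.97² = 3.8809, σ² = 2.72² = 7.3984; σ² + n·σ₀² = 7.3984 + 4·3.8809 = 22.922.
Posterior mean = (μ₀/σ₀² + n·x̄/σ²)/(1/σ₀² + n/σ²) = (σ²·μ₀ + σ₀²·n·x̄)/(σ² + n·σ₀²) = (7.3984·2.81 + 3.8809·20.15)/22.922 = 98.989639/22.922 = 4.3185.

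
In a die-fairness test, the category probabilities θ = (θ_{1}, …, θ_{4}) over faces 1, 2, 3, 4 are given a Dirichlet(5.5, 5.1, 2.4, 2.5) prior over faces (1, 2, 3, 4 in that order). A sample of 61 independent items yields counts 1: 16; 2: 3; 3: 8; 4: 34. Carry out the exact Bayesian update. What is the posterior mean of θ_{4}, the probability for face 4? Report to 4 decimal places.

0.4771

The Dirichlet prior is conjugate to the Multinomial likelihood: each posterior αⱼ = prior αⱼ + observed count nⱼ.
Posterior concentration: (21.5, 8.1, 10.4, 36.5), total = 76.5.
E[θ_{4}|data] = α_{4}/Σα = 36.5/76.5 = 0.4771.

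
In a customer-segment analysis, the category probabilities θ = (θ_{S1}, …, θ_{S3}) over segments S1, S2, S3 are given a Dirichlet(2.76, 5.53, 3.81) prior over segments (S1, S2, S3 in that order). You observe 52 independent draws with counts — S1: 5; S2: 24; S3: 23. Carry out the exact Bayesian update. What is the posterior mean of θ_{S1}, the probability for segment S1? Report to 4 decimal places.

The Dirichlet prior is conjugate to the Multinomial likelihood: each posterior αⱼ = prior αⱼ + observed count nⱼ.
Posterior concentration: (7.76, 29.53, 26.81), total = 64.10.
E[θ_{S1}|data] = α_{S1}/Σα = 7.76/64.10 = 0.1211.

0.1211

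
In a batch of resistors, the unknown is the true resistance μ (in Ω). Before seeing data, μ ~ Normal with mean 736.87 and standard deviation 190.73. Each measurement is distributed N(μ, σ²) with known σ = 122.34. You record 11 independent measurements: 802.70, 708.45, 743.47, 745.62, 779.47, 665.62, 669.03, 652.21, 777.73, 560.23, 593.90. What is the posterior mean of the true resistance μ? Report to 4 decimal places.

For Normal data with known variance σ², a Normal(μ₀, σ₀²) prior on μ is conjugate. Posterior precision = 1/σ₀² + n/σ²; posterior mean is the precision-weighted average of μ₀ and x̄.
Σxᵢ = 802.70 + 708.45 + 743.47 + 745.62 + 779.47 + 665.62 + 669.03 + 652.21 + 777.73 + 560.23 + 593.90 = 7698.43, so n·x̄ = 7698.43.
σ₀² = 190.73² = 36377.9329, σ² = 122.34² = 14967.0756; σ² + n·σ₀² = 14967.0756 + 11·36377.9329 = 415124.3375.
Posterior mean = (μ₀/σ₀² + n·x̄/σ²)/(1/σ₀² + n/σ²) = (σ²·μ₀ + σ₀²·n·x̄)/(σ² + n·σ₀²) = (14967.0756·736.87 + 36377.9329·7698.43)/415124.3375 = 291081758.972719/415124.3375 = 701.1917.

701.1917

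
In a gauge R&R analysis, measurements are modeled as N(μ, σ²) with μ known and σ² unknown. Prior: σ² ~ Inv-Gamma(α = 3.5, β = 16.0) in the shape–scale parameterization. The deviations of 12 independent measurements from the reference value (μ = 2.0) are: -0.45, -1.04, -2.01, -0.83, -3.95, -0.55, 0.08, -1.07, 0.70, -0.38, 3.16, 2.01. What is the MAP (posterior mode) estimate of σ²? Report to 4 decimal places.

3.3205

With known mean μ and an Inverse-Gamma(α, β) prior on σ², the Normal likelihood is conjugate: posterior is Inv-Gamma(α + n/2, β + Σ(xᵢ−μ)²/2).
Σ(xᵢ−μ)² = (-0.45)² + (-1.04)² + (-2.01)² + (-0.83)² + (-3.95)² + (-0.55)² + (0.08)² + (-1.07)² + (0.70)² + (-0.38)² + (3.16)² + (2.01)² = 37.7295.
Posterior: Inv-Gamma(3.5 + 12/2, 16.0 + 37.7295/2) = Inv-Gamma(9.50, 34.86475).
Mode = β/(α+1) = 34.86475/10.50 = 3.3205.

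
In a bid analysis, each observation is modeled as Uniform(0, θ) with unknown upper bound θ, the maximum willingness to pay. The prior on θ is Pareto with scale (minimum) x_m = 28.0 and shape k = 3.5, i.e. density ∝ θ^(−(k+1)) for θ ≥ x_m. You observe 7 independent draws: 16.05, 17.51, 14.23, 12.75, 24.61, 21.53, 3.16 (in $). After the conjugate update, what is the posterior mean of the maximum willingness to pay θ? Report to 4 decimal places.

A Pareto(scale x_m, shape k) prior on the upper bound θ of Uniform(0, θ) is conjugate: posterior is Pareto(max(x_m, max xᵢ), k + n).
Sample maximum = 24.61; prior scale x_m = 28.0 → posterior scale = max = 28.00.
Posterior shape = 3.5 + 7 = 10.5.
E[θ|data] = k·x_m/(k−1) = 10.5·28.00/9.5 = 30.9474.

30.9474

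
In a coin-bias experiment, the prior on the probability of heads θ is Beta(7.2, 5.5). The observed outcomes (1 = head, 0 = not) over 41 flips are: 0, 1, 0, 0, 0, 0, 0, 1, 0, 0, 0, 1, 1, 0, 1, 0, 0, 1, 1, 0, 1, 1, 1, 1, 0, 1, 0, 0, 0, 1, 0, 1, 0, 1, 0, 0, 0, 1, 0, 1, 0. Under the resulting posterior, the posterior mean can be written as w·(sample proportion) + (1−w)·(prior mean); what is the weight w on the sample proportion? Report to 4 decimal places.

0.7635

The Beta prior is conjugate to a Binomial/Bernoulli likelihood; the update adds successes to α and failures to β.
Posterior mean = (α₀+k)/(α₀+β₀+n) = [n/(α₀+β₀+n)]·(k/n) + [(α₀+β₀)/(α₀+β₀+n)]·α₀/(α₀+β₀), so only n and the prior enter the weight.
The weight on the data is w = n/(α₀+β₀+n) = 41/(7.2+5.5+41) = 41/53.7 = 0.7635.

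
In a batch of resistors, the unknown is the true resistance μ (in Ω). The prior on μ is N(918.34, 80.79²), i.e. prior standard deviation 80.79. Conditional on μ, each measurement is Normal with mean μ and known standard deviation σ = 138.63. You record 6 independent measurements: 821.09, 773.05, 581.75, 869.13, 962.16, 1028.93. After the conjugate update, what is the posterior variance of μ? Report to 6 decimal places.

2148.633964

For Normal data with known variance σ², a Normal(μ₀, σ₀²) prior on μ is conjugate. Posterior precision = 1/σ₀² + n/σ²; posterior mean is the precision-weighted average of μ₀ and x̄.
σ₀² = 80.79² = 6527.0241, σ² = 138.63² = 19218.2769; σ² + n·σ₀² = 19218.2769 + 6·6527.0241 = 58380.4215.
Posterior precision = 1/σ₀² + n/σ² = 1/6527.0241 + 6/19218.2769 = (σ² + n·σ₀²)/(σ₀²σ²) = 58380.4215/(6527.0241·19218.2769); posterior variance σₙ² = σ₀²σ²/(σ² + n·σ₀²) = 6527.0241·19218.2769/58380.4215 = 2148.633964.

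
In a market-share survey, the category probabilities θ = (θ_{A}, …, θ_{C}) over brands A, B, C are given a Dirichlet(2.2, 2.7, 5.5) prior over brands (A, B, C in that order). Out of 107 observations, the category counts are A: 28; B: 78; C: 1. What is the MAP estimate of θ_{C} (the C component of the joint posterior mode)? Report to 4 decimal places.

0.0481

The Dirichlet prior is conjugate to the Multinomial likelihood: each posterior αⱼ = prior αⱼ + observed count nⱼ.
Posterior concentration: (30.2, 80.7, 6.5), total = 117.4.
Joint mode component: (α_{C}−1)/(Σα−K) = 5.5/114.4 = 0.0481.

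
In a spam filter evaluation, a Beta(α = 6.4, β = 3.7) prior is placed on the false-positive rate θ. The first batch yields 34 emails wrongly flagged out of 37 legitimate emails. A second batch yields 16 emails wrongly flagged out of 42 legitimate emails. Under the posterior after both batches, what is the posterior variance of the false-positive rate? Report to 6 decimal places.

The Beta prior is conjugate to a Binomial/Bernoulli likelihood; the update adds successes to α and failures to β.
After batch 1: Beta(6.4+34, 3.7+3) = Beta(40.4, 6.7).
After batch 2: Beta(40.4+16, 6.7+26) = Beta(56.4, 32.7).
Var = αβ/((α+β)²(α+β+1)) = 56.4·32.7/(89.1²·90.1) = 0.002578.

0.002578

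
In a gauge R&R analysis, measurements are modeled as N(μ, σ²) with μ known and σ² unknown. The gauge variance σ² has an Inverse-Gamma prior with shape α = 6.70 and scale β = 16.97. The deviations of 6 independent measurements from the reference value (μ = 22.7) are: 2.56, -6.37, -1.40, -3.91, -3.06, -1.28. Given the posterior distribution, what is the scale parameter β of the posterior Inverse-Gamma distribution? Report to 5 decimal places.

With known mean μ and an Inverse-Gamma(α, β) prior on σ², the Normal likelihood is conjugate: posterior is Inv-Gamma(α + n/2, β + Σ(xᵢ−μ)²/2).
Σ(xᵢ−μ)² = (2.56)² + (-6.37)² + (-1.40)² + (-3.91)² + (-3.06)² + (-1.28)² = 75.3806.
Posterior: Inv-Gamma(6.70 + 6/2, 16.97 + 75.3806/2) = Inv-Gamma(9.70, 54.66030).
Posterior β = 54.66030.

54.66030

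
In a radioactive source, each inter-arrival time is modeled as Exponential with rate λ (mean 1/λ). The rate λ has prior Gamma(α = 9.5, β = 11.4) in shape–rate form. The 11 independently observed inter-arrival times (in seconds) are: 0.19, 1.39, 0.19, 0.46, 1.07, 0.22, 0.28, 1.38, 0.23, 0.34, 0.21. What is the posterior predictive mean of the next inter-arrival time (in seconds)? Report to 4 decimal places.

0.8903

With a Gamma(shape α, rate β) prior on the exponential rate λ, the posterior after n observations with total T = Σxᵢ is Gamma(α+n, β+T).
Sum of observations T = 5.96 seconds; n = 11.
Posterior: Gamma(9.5+11, 11.4+5.96) = Gamma(20.5, 17.36).
The predictive distribution for the next observation is Lomax; its mean is β/(α−1) = 17.36/19.5 = 0.8903.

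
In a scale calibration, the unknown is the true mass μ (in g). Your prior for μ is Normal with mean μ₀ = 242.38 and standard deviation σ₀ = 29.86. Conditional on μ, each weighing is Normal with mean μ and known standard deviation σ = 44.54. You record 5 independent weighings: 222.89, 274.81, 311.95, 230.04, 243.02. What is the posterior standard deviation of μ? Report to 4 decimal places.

16.5704

For Normal data with known variance σ², a Normal(μ₀, σ₀²) prior on μ is conjugate. Posterior precision = 1/σ₀² + n/σ²; posterior mean is the precision-weighted average of μ₀ and x̄.
σ₀² = 29.86² = 891.6196, σ² = 44.54² = 1983.8116; σ² + n·σ₀² = 1983.8116 + 5·891.6196 = 6441.9096.
Posterior precision = 1/σ₀² + n/σ² = 1/891.6196 + 5/1983.8116 = (σ² + n·σ₀²)/(σ₀²σ²) = 6441.9096/(891.6196·1983.8116); posterior variance σₙ² = σ₀²σ²/(σ² + n·σ₀²) = 891.6196·1983.8116/6441.9096 = 274.577791.
Posterior SD = √σₙ² = √(891.6196·1983.8116/6441.9096) = 16.5704.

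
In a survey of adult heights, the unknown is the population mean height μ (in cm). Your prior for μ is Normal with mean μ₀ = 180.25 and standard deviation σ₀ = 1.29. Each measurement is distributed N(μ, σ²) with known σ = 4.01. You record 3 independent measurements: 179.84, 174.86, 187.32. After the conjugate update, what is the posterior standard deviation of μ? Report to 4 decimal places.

1.1269

For Normal data with known variance σ², a Normal(μ₀, σ₀²) prior on μ is conjugate. Posterior precision = 1/σ₀² + n/σ²; posterior mean is the precision-weighted average of μ₀ and x̄.
σ₀² = 1.29² = 1.6641, σ² = 4.01² = 16.0801; σ² + n·σ₀² = 16.0801 + 3·1.6641 = 21.0724.
Posterior precision = 1/σ₀² + n/σ² = 1/1.6641 + 3/16.0801 = (σ² + n·σ₀²)/(σ₀²σ²) = 21.0724/(1.6641·16.0801); posterior variance σₙ² = σ₀²σ²/(σ² + n·σ₀²) = 1.6641·16.0801/21.0724 = 1.269855.
Posterior SD = √σₙ² = √(1.6641·16.0801/21.0724) = 1.1269.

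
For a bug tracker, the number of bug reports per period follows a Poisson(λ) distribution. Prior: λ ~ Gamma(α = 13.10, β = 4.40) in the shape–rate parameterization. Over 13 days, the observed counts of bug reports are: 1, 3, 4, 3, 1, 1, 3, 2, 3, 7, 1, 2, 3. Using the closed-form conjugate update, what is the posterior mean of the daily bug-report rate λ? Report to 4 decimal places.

With a Gamma(shape α, rate β) prior, the Poisson likelihood is conjugate: the posterior is Gamma(α + ΣXᵢ, β + n).
Sum of counts S = 34 over n = 13 days.
Posterior: Gamma(α+S, β+n) = Gamma(13.10+34, 4.40+13) = Gamma(47.10, 17.40).
Posterior mean = α/β = 47.10/17.40 = 2.7069.

2.7069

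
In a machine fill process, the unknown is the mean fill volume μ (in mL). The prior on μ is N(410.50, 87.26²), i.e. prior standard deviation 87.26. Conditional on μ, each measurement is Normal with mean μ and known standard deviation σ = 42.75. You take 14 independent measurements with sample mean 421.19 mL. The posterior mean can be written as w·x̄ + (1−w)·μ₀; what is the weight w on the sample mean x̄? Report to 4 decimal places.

For Normal data with known variance σ², a Normal(μ₀, σ₀²) prior on μ is conjugate. Posterior precision = 1/σ₀² + n/σ²; posterior mean is the precision-weighted average of μ₀ and x̄.
σ₀² = 87.26² = 7614.3076, σ² = 42.75² = 1827.5625. Prior precision 1/σ₀² = 1/7614.3076; data precision n/σ² = 14/1827.5625.
w = (n/σ²)/(1/σ₀² + n/σ²) = n·σ₀²/(σ² + n·σ₀²) = 14·7614.3076/(1827.5625 + 14·7614.3076) = 106600.3064/108427.8689 = 0.9831.

0.9831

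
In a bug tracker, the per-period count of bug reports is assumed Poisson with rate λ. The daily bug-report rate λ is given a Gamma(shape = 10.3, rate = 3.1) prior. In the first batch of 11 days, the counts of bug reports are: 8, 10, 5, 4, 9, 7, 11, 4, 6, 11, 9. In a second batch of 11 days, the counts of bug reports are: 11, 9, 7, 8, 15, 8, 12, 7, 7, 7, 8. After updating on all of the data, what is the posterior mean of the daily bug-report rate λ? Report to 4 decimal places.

7.7012

With a Gamma(shape α, rate β) prior, the Poisson likelihood is conjugate: the posterior is Gamma(α + ΣXᵢ, β + n).
Batch 1: sum of counts S = 84 over n = 11 days.
After batch 1: Gamma(α+S, β+n) = Gamma(10.3+84, 3.1+11) = Gamma(94.3, 14.1).
Batch 2: sum of counts S = 99 over n = 11 days.
After batch 2: Gamma(α+S, β+n) = Gamma(94.3+99, 14.1+11) = Gamma(193.3, 25.1).
Posterior mean = α/β = 193.3/25.1 = 7.7012.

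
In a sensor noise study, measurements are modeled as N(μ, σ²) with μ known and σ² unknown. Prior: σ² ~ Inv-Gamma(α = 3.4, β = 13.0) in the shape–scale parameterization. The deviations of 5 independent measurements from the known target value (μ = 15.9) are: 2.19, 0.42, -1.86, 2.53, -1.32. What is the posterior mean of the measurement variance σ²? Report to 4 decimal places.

With known mean μ and an Inverse-Gamma(α, β) prior on σ², the Normal likelihood is conjugate: posterior is Inv-Gamma(α + n/2, β + Σ(xᵢ−μ)²/2).
Σ(xᵢ−μ)² = (2.19)² + (0.42)² + (-1.86)² + (2.53)² + (-1.32)² = 16.5754.
Posterior: Inv-Gamma(3.4 + 5/2, 13.0 + 16.5754/2) = Inv-Gamma(5.90, 21.28770).
E[σ²|data] = β/(α−1) = 21.28770/4.90 = 4.3444.

4.3444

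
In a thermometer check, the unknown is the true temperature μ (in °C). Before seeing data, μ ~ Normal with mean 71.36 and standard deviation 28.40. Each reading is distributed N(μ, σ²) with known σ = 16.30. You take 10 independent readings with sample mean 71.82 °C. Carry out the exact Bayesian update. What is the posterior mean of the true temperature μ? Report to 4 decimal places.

71.8053

For Normal data with known variance σ², a Normal(μ₀, σ₀²) prior on μ is conjugate. Posterior precision = 1/σ₀² + n/σ²; posterior mean is the precision-weighted average of μ₀ and x̄.
n·x̄ = 10·71.82 = 718.2.
σ₀² = 28.40² = 806.56, σ² = 16.30² = 265.69; σ² + n·σ₀² = 265.69 + 10·806.56 = 8331.29.
Posterior mean = (μ₀/σ₀² + n·x̄/σ²)/(1/σ₀² + n/σ²) = (σ²·μ₀ + σ₀²·n·x̄)/(σ² + n·σ₀²) = (265.69·71.36 + 806.56·718.2)/8331.29 = 598231.0304/8331.29 = 71.8053.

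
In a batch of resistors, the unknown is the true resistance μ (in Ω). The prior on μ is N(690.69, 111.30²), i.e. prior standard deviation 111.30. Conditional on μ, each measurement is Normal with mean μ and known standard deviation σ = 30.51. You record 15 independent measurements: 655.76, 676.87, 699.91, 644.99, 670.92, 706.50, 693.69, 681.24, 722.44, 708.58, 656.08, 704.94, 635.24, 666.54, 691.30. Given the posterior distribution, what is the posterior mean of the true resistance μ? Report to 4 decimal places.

681.0483

For Normal data with known variance σ², a Normal(μ₀, σ₀²) prior on μ is conjugate. Posterior precision = 1/σ₀² + n/σ²; posterior mean is the precision-weighted average of μ₀ and x̄.
Σxᵢ = 655.76 + 676.87 + 699.91 + 644.99 + 670.92 + 706.50 + 693.69 + 681.24 + 722.44 + 708.58 + 656.08 + 704.94 + 635.24 + 666.54 + 691.30 = 10215, so n·x̄ = 10215.
σ₀² = 111.30² = 12387.69, σ² = 30.51² = 930.8601; σ² + n·σ₀² = 930.8601 + 15·12387.69 = 186746.2101.
Posterior mean = (μ₀/σ₀² + n·x̄/σ²)/(1/σ₀² + n/σ²) = (σ²·μ₀ + σ₀²·n·x̄)/(σ² + n·σ₀²) = (930.8601·690.69 + 12387.69·10215)/186746.2101 = 127183189.112469/186746.2101 = 681.0483.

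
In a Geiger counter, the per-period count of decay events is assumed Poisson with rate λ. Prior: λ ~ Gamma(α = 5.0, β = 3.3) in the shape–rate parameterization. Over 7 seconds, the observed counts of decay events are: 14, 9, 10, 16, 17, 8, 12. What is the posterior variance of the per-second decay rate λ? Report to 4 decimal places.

0.8578

With a Gamma(shape α, rate β) prior, the Poisson likelihood is conjugate: the posterior is Gamma(α + ΣXᵢ, β + n).
Sum of counts S = 86 over n = 7 seconds.
Posterior: Gamma(α+S, β+n) = Gamma(5.0+86, 3.3+7) = Gamma(91.0, 10.3).
Var = α/β² = 91.0/10.3² = 0.8578.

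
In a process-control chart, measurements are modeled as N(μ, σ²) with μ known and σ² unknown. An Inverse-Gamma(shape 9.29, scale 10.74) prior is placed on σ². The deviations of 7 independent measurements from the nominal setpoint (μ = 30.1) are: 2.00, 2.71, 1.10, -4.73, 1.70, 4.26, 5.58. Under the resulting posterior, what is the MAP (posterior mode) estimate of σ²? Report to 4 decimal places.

3.9369

With known mean μ and an Inverse-Gamma(α, β) prior on σ², the Normal likelihood is conjugate: posterior is Inv-Gamma(α + n/2, β + Σ(xᵢ−μ)²/2).
Σ(xᵢ−μ)² = (2.00)² + (2.71)² + (1.10)² + (-4.73)² + (1.70)² + (4.26)² + (5.58)² = 87.1010.
Posterior: Inv-Gamma(9.29 + 7/2, 10.74 + 87.1010/2) = Inv-Gamma(12.79, 54.29050).
Mode = β/(α+1) = 54.29050/13.79 = 3.9369.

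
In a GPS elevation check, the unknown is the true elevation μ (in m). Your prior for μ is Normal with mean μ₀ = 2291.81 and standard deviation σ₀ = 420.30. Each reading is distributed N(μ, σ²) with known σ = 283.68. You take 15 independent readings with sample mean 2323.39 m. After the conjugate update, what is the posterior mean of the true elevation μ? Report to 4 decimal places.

For Normal data with known variance σ², a Normal(μ₀, σ₀²) prior on μ is conjugate. Posterior precision = 1/σ₀² + n/σ²; posterior mean is the precision-weighted average of μ₀ and x̄.
n·x̄ = 15·2323.39 = 34850.85.
σ₀² = 420.30² = 176652.09, σ² = 283.68² = 80474.3424; σ² + n·σ₀² = 80474.3424 + 15·176652.09 = 2730255.6924.
Posterior mean = (μ₀/σ₀² + n·x̄/σ²)/(1/σ₀² + n/σ²) = (σ²·μ₀ + σ₀²·n·x̄)/(σ² + n·σ₀²) = (80474.3424·2291.81 + 176652.09·34850.85)/2730255.6924 = 6340907393.432244/2730255.6924 = 2322.4592.

2322.4592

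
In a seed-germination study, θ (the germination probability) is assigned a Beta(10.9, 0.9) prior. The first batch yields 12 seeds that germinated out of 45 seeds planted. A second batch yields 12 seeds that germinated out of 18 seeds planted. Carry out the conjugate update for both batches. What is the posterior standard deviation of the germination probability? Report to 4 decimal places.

The Beta prior is conjugate to a Binomial/Bernoulli likelihood; the update adds successes to α and failures to β.
After batch 1: Beta(10.9+12, 0.9+33) = Beta(22.9, 33.9).
After batch 2: Beta(22.9+12, 33.9+6) = Beta(34.9, 39.9).
Var = αβ/((α+β)²(α+β+1)) = 34.9·39.9/(74.8²·75.8) = 0.00328342; SD = √0.00328342 = 0.0573.

0.0573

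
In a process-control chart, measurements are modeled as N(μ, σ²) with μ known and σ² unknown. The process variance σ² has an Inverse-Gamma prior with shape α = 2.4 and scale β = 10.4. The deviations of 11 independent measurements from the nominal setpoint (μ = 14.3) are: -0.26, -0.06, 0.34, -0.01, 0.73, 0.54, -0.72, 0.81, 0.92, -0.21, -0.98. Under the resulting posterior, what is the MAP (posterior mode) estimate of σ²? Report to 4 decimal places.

1.3953

With known mean μ and an Inverse-Gamma(α, β) prior on σ², the Normal likelihood is conjugate: posterior is Inv-Gamma(α + n/2, β + Σ(xᵢ−μ)²/2).
Σ(xᵢ−μ)² = (-0.26)² + (-0.06)² + (0.34)² + (-0.01)² + (0.73)² + (0.54)² + (-0.72)² + (0.81)² + (0.92)² + (-0.21)² + (-0.98)² = 4.0368.
Posterior: Inv-Gamma(2.4 + 11/2, 10.4 + 4.0368/2) = Inv-Gamma(7.90, 12.41840).
Mode = β/(α+1) = 12.41840/8.90 = 1.3953.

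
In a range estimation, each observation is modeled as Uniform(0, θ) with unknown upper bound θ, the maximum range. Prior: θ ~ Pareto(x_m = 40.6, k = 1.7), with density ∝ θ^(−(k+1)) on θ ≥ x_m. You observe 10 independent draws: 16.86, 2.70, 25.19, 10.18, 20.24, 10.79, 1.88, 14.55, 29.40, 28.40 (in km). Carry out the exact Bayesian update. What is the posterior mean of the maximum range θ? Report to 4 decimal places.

A Pareto(scale x_m, shape k) prior on the upper bound θ of Uniform(0, θ) is conjugate: posterior is Pareto(max(x_m, max xᵢ), k + n).
Sample maximum = 29.40; prior scale x_m = 40.6 → posterior scale = max = 40.60.
Posterior shape = 1.7 + 10 = 11.7.
E[θ|data] = k·x_m/(k−1) = 11.7·40.60/10.7 = 44.3944.

44.3944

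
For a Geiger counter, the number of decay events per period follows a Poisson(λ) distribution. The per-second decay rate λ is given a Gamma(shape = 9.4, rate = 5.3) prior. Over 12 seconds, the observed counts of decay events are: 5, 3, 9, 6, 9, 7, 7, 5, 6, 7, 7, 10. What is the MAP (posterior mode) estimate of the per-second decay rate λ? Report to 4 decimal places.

With a Gamma(shape α, rate β) prior, the Poisson likelihood is conjugate: the posterior is Gamma(α + ΣXᵢ, β + n).
Sum of counts S = 81 over n = 12 seconds.
Posterior: Gamma(α+S, β+n) = Gamma(9.4+81, 5.3+12) = Gamma(90.4, 17.3).
Mode of Gamma(α,β) for α≥1 is (α−1)/β = 89.4/17.3 = 5.1676.

5.1676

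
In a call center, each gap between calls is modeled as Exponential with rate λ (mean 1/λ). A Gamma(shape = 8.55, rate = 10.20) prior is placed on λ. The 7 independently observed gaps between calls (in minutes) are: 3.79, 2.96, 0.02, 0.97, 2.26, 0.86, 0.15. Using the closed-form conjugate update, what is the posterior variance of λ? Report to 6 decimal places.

0.034566

With a Gamma(shape α, rate β) prior on the exponential rate λ, the posterior after n observations with total T = Σxᵢ is Gamma(α+n, β+T).
Sum of observations T = 11.01 minutes; n = 7.
Posterior: Gamma(8.55+7, 10.20+11.01) = Gamma(15.55, 21.21).
Var = α/β² = 0.034566.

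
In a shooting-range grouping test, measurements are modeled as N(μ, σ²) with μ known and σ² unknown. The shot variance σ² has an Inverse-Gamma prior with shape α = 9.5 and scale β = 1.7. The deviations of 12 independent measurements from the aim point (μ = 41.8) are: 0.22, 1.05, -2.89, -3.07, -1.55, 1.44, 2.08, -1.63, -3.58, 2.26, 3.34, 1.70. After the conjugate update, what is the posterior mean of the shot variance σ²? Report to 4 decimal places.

With known mean μ and an Inverse-Gamma(α, β) prior on σ², the Normal likelihood is conjugate: posterior is Inv-Gamma(α + n/2, β + Σ(xᵢ−μ)²/2).
Σ(xᵢ−μ)² = (0.22)² + (1.05)² + (-2.89)² + (-3.07)² + (-1.55)² + (1.44)² + (2.08)² + (-1.63)² + (-3.58)² + (2.26)² + (3.34)² + (1.70)² = 62.3569.
Posterior: Inv-Gamma(9.5 + 12/2, 1.7 + 62.3569/2) = Inv-Gamma(15.50, 32.87845).
E[σ²|data] = β/(α−1) = 32.87845/14.50 = 2.2675.

2.2675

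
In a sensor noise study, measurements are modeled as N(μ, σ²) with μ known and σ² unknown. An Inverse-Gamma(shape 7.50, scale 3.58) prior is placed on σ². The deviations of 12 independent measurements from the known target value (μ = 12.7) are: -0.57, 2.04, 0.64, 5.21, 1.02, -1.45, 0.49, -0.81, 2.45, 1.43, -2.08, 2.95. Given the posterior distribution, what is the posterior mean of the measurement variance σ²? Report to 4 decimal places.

With known mean μ and an Inverse-Gamma(α, β) prior on σ², the Normal likelihood is conjugate: posterior is Inv-Gamma(α + n/2, β + Σ(xᵢ−μ)²/2).
Σ(xᵢ−μ)² = (-0.57)² + (2.04)² + (0.64)² + (5.21)² + (1.02)² + (-1.45)² + (0.49)² + (-0.81)² + (2.45)² + (1.43)² + (-2.08)² + (2.95)² = 57.1556.
Posterior: Inv-Gamma(7.50 + 12/2, 3.58 + 57.1556/2) = Inv-Gamma(13.50, 32.15780).
E[σ²|data] = β/(α−1) = 32.15780/12.50 = 2.5726.

2.5726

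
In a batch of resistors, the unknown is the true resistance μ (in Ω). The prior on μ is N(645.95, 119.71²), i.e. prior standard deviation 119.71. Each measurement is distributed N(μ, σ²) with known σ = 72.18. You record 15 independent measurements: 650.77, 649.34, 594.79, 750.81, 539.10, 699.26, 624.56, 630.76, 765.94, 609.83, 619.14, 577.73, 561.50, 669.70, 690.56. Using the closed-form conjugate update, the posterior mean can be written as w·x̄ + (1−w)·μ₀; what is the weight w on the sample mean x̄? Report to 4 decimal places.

For Normal data with known variance σ², a Normal(μ₀, σ₀²) prior on μ is conjugate. Posterior precision = 1/σ₀² + n/σ²; posterior mean is the precision-weighted average of μ₀ and x̄.
σ₀² = 119.71² = 14330.4841, σ² = 72.18² = 5209.9524. Prior precision 1/σ₀² = 1/14330.4841; data precision n/σ² = 15/5209.9524.
w = (n/σ²)/(1/σ₀² + n/σ²) = n·σ₀²/(σ² + n·σ₀²) = 15·14330.4841/(5209.9524 + 15·14330.4841) = 214957.2615/220167.2139 = 0.9763.

0.9763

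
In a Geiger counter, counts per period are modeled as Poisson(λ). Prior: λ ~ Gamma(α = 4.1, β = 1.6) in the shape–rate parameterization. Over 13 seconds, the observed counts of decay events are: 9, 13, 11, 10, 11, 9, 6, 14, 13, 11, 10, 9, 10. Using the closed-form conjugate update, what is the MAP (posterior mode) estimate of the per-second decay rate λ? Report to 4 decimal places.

With a Gamma(shape α, rate β) prior, the Poisson likelihood is conjugate: the posterior is Gamma(α + ΣXᵢ, β + n).
Sum of counts S = 136 over n = 13 seconds.
Posterior: Gamma(α+S, β+n) = Gamma(4.1+136, 1.6+13) = Gamma(140.1, 14.6).
Mode of Gamma(α,β) for α≥1 is (α−1)/β = 139.1/14.6 = 9.5274.

9.5274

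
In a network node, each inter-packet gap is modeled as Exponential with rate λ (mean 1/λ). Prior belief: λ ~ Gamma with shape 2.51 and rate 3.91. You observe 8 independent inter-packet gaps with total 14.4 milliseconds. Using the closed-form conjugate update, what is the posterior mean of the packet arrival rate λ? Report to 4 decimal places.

With a Gamma(shape α, rate β) prior on the exponential rate λ, the posterior after n observations with total T = Σxᵢ is Gamma(α+n, β+T).
Posterior: Gamma(2.51+8, 3.91+14.4) = Gamma(10.51, 18.31).
Posterior mean of λ = α/β = 10.51/18.31 = 0.5740.

0.5740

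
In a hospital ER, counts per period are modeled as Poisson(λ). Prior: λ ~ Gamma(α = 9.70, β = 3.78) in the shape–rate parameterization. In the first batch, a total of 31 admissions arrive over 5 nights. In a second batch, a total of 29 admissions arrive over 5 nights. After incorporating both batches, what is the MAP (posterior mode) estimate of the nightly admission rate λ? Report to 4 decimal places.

4.9855

With a Gamma(shape α, rate β) prior, the Poisson likelihood is conjugate: the posterior is Gamma(α + ΣXᵢ, β + n).
After batch 1: Gamma(α+S, β+n) = Gamma(9.70+31, 3.78+5) = Gamma(40.70, 8.78).
After batch 2: Gamma(α+S, β+n) = Gamma(40.70+29, 8.78+5) = Gamma(69.70, 13.78).
Mode of Gamma(α,β) for α≥1 is (α−1)/β = 68.70/13.78 = 4.9855.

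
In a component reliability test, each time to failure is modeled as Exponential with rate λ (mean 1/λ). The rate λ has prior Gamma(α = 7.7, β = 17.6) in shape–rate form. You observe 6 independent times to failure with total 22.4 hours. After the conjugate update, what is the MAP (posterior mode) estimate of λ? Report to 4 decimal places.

0.3175

With a Gamma(shape α, rate β) prior on the exponential rate λ, the posterior after n observations with total T = Σxᵢ is Gamma(α+n, β+T).
Posterior: Gamma(7.7+6, 17.6+22.4) = Gamma(13.7, 40.0).
Mode = (α−1)/β = 0.3175.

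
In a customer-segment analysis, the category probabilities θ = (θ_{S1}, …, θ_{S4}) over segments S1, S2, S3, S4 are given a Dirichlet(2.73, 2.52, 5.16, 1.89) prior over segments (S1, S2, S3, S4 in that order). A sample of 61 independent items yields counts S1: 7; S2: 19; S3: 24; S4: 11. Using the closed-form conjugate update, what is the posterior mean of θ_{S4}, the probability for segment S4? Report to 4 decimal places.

The Dirichlet prior is conjugate to the Multinomial likelihood: each posterior αⱼ = prior αⱼ + observed count nⱼ.
Posterior concentration: (9.73, 21.52, 29.16, 12.89), total = 73.30.
E[θ_{S4}|data] = α_{S4}/Σα = 12.89/73.30 = 0.1759.

0.1759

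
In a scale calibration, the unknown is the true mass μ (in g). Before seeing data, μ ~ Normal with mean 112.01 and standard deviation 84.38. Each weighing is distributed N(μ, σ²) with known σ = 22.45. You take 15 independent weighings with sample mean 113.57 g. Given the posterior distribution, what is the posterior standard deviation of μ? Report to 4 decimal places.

For Normal data with known variance σ², a Normal(μ₀, σ₀²) prior on μ is conjugate. Posterior precision = 1/σ₀² + n/σ²; posterior mean is the precision-weighted average of μ₀ and x̄.
σ₀² = 84.38² = 7119.9844, σ² = 22.45² = 504.0025; σ² + n·σ₀² = 504.0025 + 15·7119.9844 = 107303.7685.
Posterior precision = 1/σ₀² + n/σ² = 1/7119.9844 + 15/504.0025 = (σ² + n·σ₀²)/(σ₀²σ²) = 107303.7685/(7119.9844·504.0025); posterior variance σₙ² = σ₀²σ²/(σ² + n·σ₀²) = 7119.9844·504.0025/107303.7685 = 33.442348.
Posterior SD = √σₙ² = √(7119.9844·504.0025/107303.7685) = 5.7829.

5.7829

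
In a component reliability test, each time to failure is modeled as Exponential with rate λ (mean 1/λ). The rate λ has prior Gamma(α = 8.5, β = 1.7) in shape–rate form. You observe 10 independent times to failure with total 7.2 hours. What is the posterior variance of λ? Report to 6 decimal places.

With a Gamma(shape α, rate β) prior on the exponential rate λ, the posterior after n observations with total T = Σxᵢ is Gamma(α+n, β+T).
Posterior: Gamma(8.5+10, 1.7+7.2) = Gamma(18.5, 8.9).
Var = α/β² = 0.233556.

0.233556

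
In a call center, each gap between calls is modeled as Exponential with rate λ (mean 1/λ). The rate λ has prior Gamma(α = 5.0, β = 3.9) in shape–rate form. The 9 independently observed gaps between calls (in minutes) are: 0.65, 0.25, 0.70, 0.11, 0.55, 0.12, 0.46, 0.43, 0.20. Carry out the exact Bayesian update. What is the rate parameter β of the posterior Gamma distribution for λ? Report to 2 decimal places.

With a Gamma(shape α, rate β) prior on the exponential rate λ, the posterior after n observations with total T = Σxᵢ is Gamma(α+n, β+T).
Sum of observations T = 3.47 minutes; n = 9.
Posterior: Gamma(5.0+9, 3.9+3.47) = Gamma(14.0, 7.37).
Posterior β = 7.37.

7.37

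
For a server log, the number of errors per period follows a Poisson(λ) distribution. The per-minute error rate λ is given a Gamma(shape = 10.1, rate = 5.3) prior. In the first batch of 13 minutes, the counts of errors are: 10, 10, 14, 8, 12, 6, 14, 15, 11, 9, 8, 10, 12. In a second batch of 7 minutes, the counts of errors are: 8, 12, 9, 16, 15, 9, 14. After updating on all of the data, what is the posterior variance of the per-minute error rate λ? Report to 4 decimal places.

With a Gamma(shape α, rate β) prior, the Poisson likelihood is conjugate: the posterior is Gamma(α + ΣXᵢ, β + n).
Batch 1: sum of counts S = 139 over n = 13 minutes.
After batch 1: Gamma(α+S, β+n) = Gamma(10.1+139, 5.3+13) = Gamma(149.1, 18.3).
Batch 2: sum of counts S = 83 over n = 7 minutes.
After batch 2: Gamma(α+S, β+n) = Gamma(149.1+83, 18.3+7) = Gamma(232.1, 25.3).
Var = α/β² = 232.1/25.3² = 0.3626.

0.3626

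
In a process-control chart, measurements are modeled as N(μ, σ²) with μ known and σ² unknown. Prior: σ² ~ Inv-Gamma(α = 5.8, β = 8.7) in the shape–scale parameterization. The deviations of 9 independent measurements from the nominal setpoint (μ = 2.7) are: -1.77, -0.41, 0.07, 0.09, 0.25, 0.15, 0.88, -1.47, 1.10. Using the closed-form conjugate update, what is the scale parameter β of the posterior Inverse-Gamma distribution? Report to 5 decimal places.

12.47215

With known mean μ and an Inverse-Gamma(α, β) prior on σ², the Normal likelihood is conjugate: posterior is Inv-Gamma(α + n/2, β + Σ(xᵢ−μ)²/2).
Σ(xᵢ−μ)² = (-1.77)² + (-0.41)² + (0.07)² + (0.09)² + (0.25)² + (0.15)² + (0.88)² + (-1.47)² + (1.10)² = 7.5443.
Posterior: Inv-Gamma(5.8 + 9/2, 8.7 + 7.5443/2) = Inv-Gamma(10.30, 12.47215).
Posterior β = 12.47215.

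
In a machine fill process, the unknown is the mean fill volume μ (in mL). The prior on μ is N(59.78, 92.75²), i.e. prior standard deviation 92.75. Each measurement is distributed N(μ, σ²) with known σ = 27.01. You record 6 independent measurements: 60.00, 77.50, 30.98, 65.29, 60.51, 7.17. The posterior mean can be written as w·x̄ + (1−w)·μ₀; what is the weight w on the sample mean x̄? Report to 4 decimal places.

For Normal data with known variance σ², a Normal(μ₀, σ₀²) prior on μ is conjugate. Posterior precision = 1/σ₀² + n/σ²; posterior mean is the precision-weighted average of μ₀ and x̄.
σ₀² = 92.75² = 8602.5625, σ² = 27.01² = 729.5401. Prior precision 1/σ₀² = 1/8602.5625; data precision n/σ² = 6/729.5401.
w = (n/σ²)/(1/σ₀² + n/σ²) = n·σ₀²/(σ² + n·σ₀²) = 6·8602.5625/(729.5401 + 6·8602.5625) = 51615.375/52344.9151 = 0.9861.

0.9861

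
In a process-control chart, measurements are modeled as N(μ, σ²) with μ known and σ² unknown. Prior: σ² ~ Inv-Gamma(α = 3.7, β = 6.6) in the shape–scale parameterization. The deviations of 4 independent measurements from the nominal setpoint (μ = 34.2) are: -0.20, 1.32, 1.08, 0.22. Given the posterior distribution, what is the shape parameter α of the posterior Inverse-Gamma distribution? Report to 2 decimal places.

5.70

With known mean μ and an Inverse-Gamma(α, β) prior on σ², the Normal likelihood is conjugate: posterior is Inv-Gamma(α + n/2, β + Σ(xᵢ−μ)²/2).
Σ(xᵢ−μ)² = (-0.20)² + (1.32)² + (1.08)² + (0.22)² = 2.9972.
Posterior: Inv-Gamma(3.7 + 4/2, 6.6 + 2.9972/2) = Inv-Gamma(5.70, 8.09860).
Posterior α = 5.70.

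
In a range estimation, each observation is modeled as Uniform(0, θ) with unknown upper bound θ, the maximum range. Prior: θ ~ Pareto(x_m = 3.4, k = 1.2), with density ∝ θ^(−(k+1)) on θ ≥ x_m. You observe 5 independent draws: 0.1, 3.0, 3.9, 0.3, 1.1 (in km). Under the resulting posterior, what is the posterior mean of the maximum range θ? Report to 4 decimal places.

4.6500

A Pareto(scale x_m, shape k) prior on the upper bound θ of Uniform(0, θ) is conjugate: posterior is Pareto(max(x_m, max xᵢ), k + n).
Sample maximum = 3.9; prior scale x_m = 3.4 → posterior scale = max = 3.9.
Posterior shape = 1.2 + 5 = 6.2.
E[θ|data] = k·x_m/(k−1) = 6.2·3.9/5.2 = 4.6500.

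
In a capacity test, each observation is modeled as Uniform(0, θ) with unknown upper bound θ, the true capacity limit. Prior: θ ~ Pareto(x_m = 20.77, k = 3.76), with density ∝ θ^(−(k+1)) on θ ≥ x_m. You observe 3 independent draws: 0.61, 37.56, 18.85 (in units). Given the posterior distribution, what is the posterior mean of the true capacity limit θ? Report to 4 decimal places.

A Pareto(scale x_m, shape k) prior on the upper bound θ of Uniform(0, θ) is conjugate: posterior is Pareto(max(x_m, max xᵢ), k + n).
Sample maximum = 37.56; prior scale x_m = 20.77 → posterior scale = max = 37.56.
Posterior shape = 3.76 + 3 = 6.76.
E[θ|data] = k·x_m/(k−1) = 6.76·37.56/5.76 = 44.0808.

44.0808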